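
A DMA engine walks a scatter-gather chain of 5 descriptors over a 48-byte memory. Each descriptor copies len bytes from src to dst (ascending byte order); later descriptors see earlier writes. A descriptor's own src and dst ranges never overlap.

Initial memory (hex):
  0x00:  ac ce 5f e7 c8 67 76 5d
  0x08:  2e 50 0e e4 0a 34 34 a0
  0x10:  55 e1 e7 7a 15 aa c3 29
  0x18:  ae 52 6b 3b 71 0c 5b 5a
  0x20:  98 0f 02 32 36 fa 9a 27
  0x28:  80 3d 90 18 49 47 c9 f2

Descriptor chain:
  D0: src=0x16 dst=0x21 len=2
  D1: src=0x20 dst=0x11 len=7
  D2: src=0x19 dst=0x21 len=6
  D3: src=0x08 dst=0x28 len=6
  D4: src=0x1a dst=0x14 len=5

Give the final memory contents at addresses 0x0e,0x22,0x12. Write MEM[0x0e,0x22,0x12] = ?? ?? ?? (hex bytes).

D0: mem[0x21..0x22] <- [c3 29]
D1: mem[0x11..0x17] <- [98 c3 29 32 36 fa 9a]
D2: mem[0x21..0x26] <- [52 6b 3b 71 0c 5b]
D3: mem[0x28..0x2d] <- [2e 50 0e e4 0a 34]
D4: mem[0x14..0x18] <- [6b 3b 71 0c 5b]
query mem[0x0e]=0x34, mem[0x22]=0x6b, mem[0x12]=0xc3

MEM[0x0e,0x22,0x12] = 34 6b c3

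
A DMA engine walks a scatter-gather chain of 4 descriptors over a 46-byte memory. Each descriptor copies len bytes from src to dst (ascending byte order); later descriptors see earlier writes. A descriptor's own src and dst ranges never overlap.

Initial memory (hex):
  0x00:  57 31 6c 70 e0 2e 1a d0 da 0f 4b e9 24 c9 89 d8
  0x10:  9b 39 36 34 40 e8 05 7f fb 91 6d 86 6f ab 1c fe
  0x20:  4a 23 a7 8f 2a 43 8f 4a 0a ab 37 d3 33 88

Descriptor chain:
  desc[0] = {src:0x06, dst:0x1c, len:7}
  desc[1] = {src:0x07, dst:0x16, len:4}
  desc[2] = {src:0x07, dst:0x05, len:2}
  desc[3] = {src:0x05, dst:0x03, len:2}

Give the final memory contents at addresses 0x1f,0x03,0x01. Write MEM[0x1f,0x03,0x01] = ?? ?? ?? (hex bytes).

D0: mem[0x1c..0x22] <- [1a d0 da 0f 4b e9 24]
D1: mem[0x16..0x19] <- [d0 da 0f 4b]
D2: mem[0x05..0x06] <- [d0 da]
D3: mem[0x03..0x04] <- [d0 da]
query mem[0x1f]=0x0f, mem[0x03]=0xd0, mem[0x01]=0x31

MEM[0x1f,0x03,0x01] = 0f d0 31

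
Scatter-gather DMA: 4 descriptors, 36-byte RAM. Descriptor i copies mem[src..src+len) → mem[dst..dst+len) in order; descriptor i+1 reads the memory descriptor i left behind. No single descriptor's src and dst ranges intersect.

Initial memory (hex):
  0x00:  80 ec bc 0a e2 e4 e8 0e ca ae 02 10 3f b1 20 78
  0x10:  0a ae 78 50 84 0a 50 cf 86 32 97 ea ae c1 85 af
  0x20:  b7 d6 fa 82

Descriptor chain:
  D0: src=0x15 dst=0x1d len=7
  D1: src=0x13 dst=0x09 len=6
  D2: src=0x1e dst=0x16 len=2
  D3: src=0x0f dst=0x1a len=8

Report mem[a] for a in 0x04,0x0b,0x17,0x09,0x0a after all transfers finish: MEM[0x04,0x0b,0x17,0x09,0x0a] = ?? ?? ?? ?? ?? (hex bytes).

MEM[0x04,0x0b,0x17,0x09,0x0a] = e2 0a cf 50 84

[0] 0x15->0x1d len=7 : 0a 50 cf 86 32 97 ea
[1] 0x13->0x09 len=6 : 50 84 0a 50 cf 86
[2] 0x1e->0x16 len=2 : 50 cf
[3] 0x0f->0x1a len=8 : 78 0a ae 78 50 84 0a 50
query mem[0x04]=0xe2, mem[0x0b]=0x0a, mem[0x17]=0xcf, mem[0x09]=0x50, mem[0x0a]=0x84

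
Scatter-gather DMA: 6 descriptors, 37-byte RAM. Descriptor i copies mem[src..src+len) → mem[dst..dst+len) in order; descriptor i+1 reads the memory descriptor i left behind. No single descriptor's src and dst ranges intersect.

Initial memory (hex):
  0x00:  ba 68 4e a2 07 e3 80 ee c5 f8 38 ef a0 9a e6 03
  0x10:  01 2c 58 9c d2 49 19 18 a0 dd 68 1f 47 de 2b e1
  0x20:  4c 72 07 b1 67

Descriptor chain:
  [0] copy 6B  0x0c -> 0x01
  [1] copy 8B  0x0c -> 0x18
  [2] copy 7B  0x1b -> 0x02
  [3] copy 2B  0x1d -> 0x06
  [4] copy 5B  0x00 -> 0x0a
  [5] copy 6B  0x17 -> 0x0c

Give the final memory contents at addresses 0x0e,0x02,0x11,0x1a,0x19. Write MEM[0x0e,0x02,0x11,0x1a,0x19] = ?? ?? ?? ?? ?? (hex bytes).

#0 dst[0x01+6] := {0xa0,0x9a,0xe6,0x03,0x01,0x2c}
#1 dst[0x18+8] := {0xa0,0x9a,0xe6,0x03,0x01,0x2c,0x58,0x9c}
#2 dst[0x02+7] := {0x03,0x01,0x2c,0x58,0x9c,0x4c,0x72}
#3 dst[0x06+2] := {0x2c,0x58}
#4 dst[0x0a+5] := {0xba,0xa0,0x03,0x01,0x2c}
#5 dst[0x0c+6] := {0x18,0xa0,0x9a,0xe6,0x03,0x01}
query mem[0x0e]=0x9a, mem[0x02]=0x03, mem[0x11]=0x01, mem[0x1a]=0xe6, mem[0x19]=0x9a

MEM[0x0e,0x02,0x11,0x1a,0x19] = 9a 03 01 e6 9a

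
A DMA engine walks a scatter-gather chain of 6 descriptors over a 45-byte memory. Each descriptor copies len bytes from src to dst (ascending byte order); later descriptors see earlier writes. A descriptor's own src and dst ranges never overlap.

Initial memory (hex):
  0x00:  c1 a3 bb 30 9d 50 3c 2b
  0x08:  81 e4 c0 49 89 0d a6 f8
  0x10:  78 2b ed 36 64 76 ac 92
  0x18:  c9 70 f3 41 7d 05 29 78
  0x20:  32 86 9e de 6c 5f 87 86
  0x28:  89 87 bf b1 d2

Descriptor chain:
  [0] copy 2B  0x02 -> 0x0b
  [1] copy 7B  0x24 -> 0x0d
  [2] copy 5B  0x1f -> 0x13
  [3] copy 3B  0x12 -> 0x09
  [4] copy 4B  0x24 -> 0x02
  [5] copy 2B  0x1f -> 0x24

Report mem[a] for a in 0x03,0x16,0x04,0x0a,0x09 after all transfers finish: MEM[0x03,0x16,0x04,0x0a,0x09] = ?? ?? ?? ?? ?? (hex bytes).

MEM[0x03,0x16,0x04,0x0a,0x09] = 5f 9e 87 78 87

  after D0: wrote 2B at 0x0b = bb30
  after D1: wrote 7B at 0x0d = 6c5f87868987bf
  after D2: wrote 5B at 0x13 = 7832869ede
  after D3: wrote 3B at 0x09 = 877832
  after D4: wrote 4B at 0x02 = 6c5f8786
  after D5: wrote 2B at 0x24 = 7832
query mem[0x03]=0x5f, mem[0x16]=0x9e, mem[0x04]=0x87, mem[0x0a]=0x78, mem[0x09]=0x87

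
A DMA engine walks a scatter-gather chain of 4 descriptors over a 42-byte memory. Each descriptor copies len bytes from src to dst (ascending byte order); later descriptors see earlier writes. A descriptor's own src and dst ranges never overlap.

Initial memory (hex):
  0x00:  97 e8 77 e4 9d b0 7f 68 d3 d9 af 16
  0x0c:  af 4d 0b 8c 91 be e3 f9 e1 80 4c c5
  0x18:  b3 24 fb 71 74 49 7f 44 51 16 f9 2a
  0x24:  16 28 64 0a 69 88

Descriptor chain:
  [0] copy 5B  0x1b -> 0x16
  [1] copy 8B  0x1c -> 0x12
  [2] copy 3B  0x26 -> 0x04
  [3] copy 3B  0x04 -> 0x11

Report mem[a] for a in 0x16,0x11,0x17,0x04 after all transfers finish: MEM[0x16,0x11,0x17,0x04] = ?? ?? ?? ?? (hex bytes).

MEM[0x16,0x11,0x17,0x04] = 51 64 16 64

D0: mem[0x16..0x1a] <- [71 74 49 7f 44]
D1: mem[0x12..0x19] <- [74 49 7f 44 51 16 f9 2a]
D2: mem[0x04..0x06] <- [64 0a 69]
D3: mem[0x11..0x13] <- [64 0a 69]
query mem[0x16]=0x51, mem[0x11]=0x64, mem[0x17]=0x16, mem[0x04]=0x64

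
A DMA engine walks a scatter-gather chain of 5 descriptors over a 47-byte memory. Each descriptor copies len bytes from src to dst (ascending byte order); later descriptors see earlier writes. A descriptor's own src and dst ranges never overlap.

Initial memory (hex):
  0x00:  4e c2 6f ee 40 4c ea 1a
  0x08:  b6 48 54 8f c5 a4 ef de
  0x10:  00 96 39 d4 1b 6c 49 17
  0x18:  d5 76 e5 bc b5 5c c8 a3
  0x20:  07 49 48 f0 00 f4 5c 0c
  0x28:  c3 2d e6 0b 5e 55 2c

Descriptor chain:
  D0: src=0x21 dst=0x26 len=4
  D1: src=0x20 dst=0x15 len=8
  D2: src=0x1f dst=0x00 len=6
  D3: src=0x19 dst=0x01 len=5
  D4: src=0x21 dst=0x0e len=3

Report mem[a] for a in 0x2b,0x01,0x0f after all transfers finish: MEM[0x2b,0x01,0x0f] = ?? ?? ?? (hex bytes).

D0: mem[0x26..0x29] <- [49 48 f0 00]
D1: mem[0x15..0x1c] <- [07 49 48 f0 00 f4 49 48]
D2: mem[0x00..0x05] <- [a3 07 49 48 f0 00]
D3: mem[0x01..0x05] <- [00 f4 49 48 5c]
D4: mem[0x0e..0x10] <- [49 48 f0]
query mem[0x2b]=0x0b, mem[0x01]=0x00, mem[0x0f]=0x48

MEM[0x2b,0x01,0x0f] = 0b 00 48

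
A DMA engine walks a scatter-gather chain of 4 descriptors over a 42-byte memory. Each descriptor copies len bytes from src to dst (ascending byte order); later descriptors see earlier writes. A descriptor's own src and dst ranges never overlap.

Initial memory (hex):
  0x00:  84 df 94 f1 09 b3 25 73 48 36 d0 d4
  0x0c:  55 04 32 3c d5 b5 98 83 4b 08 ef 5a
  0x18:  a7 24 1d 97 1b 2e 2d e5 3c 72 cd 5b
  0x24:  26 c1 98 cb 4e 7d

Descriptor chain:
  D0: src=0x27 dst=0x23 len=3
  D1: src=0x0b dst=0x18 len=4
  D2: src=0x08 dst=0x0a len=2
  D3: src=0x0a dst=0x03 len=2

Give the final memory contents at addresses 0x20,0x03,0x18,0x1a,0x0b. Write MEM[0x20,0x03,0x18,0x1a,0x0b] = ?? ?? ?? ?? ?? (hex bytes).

MEM[0x20,0x03,0x18,0x1a,0x0b] = 3c 48 d4 04 36

#0 dst[0x23+3] := {0xcb,0x4e,0x7d}
#1 dst[0x18+4] := {0xd4,0x55,0x04,0x32}
#2 dst[0x0a+2] := {0x48,0x36}
#3 dst[0x03+2] := {0x48,0x36}
query mem[0x20]=0x3c, mem[0x03]=0x48, mem[0x18]=0xd4, mem[0x1a]=0x04, mem[0x0b]=0x36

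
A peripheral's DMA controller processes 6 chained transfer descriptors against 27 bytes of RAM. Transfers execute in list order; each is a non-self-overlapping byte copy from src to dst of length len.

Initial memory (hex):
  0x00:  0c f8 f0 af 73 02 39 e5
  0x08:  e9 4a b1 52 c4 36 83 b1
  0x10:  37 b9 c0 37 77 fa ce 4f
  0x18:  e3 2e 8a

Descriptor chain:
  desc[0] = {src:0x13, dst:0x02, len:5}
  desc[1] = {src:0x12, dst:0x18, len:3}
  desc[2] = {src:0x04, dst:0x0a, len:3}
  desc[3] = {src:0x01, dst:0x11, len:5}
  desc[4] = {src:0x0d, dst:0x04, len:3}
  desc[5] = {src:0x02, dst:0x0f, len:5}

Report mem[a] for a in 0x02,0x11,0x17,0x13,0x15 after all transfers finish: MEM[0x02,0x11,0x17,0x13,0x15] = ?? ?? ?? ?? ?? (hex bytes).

MEM[0x02,0x11,0x17,0x13,0x15] = 37 36 4f b1 ce

[0] 0x13->0x02 len=5 : 37 77 fa ce 4f
[1] 0x12->0x18 len=3 : c0 37 77
[2] 0x04->0x0a len=3 : fa ce 4f
[3] 0x01->0x11 len=5 : f8 37 77 fa ce
[4] 0x0d->0x04 len=3 : 36 83 b1
[5] 0x02->0x0f len=5 : 37 77 36 83 b1
query mem[0x02]=0x37, mem[0x11]=0x36, mem[0x17]=0x4f, mem[0x13]=0xb1, mem[0x15]=0xce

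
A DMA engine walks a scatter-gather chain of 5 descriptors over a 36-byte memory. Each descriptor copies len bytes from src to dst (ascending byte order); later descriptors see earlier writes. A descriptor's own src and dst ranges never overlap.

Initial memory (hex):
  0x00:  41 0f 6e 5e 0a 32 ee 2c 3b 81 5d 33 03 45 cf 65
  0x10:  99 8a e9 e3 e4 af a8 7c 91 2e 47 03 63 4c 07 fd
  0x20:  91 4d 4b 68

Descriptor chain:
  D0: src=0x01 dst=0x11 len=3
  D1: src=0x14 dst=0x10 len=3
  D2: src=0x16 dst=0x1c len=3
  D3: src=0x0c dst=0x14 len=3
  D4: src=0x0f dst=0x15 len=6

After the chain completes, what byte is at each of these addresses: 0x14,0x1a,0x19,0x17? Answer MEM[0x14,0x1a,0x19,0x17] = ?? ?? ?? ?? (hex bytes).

MEM[0x14,0x1a,0x19,0x17] = 03 03 5e af

[0] 0x01->0x11 len=3 : 0f 6e 5e
[1] 0x14->0x10 len=3 : e4 af a8
[2] 0x16->0x1c len=3 : a8 7c 91
[3] 0x0c->0x14 len=3 : 03 45 cf
[4] 0x0f->0x15 len=6 : 65 e4 af a8 5e 03
query mem[0x14]=0x03, mem[0x1a]=0x03, mem[0x19]=0x5e, mem[0x17]=0xaf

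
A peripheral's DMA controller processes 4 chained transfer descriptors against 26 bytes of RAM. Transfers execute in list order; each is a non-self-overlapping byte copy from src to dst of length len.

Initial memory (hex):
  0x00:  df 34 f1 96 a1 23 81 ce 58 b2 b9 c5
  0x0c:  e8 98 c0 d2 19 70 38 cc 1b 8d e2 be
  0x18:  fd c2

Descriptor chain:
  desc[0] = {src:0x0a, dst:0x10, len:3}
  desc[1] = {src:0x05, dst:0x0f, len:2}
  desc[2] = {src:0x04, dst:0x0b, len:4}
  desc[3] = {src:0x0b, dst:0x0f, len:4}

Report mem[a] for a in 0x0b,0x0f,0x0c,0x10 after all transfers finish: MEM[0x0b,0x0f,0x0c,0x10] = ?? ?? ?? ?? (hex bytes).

MEM[0x0b,0x0f,0x0c,0x10] = a1 a1 23 23

[0] 0x0a->0x10 len=3 : b9 c5 e8
[1] 0x05->0x0f len=2 : 23 81
[2] 0x04->0x0b len=4 : a1 23 81 ce
[3] 0x0b->0x0f len=4 : a1 23 81 ce
query mem[0x0b]=0xa1, mem[0x0f]=0xa1, mem[0x0c]=0x23, mem[0x10]=0x23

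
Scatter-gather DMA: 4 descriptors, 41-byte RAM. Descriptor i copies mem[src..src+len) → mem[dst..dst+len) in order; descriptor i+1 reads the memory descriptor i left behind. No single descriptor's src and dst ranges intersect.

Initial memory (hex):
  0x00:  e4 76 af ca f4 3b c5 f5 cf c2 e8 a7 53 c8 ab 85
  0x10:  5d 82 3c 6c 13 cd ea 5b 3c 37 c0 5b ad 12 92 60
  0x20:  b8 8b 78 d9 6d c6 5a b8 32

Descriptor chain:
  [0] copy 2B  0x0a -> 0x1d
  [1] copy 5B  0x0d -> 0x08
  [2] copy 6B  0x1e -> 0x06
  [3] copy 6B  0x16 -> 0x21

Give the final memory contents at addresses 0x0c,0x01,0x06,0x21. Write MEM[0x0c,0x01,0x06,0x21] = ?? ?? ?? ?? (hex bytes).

MEM[0x0c,0x01,0x06,0x21] = 82 76 a7 ea

  after D0: wrote 2B at 0x1d = e8a7
  after D1: wrote 5B at 0x08 = c8ab855d82
  after D2: wrote 6B at 0x06 = a760b88b78d9
  after D3: wrote 6B at 0x21 = ea5b3c37c05b
query mem[0x0c]=0x82, mem[0x01]=0x76, mem[0x06]=0xa7, mem[0x21]=0xea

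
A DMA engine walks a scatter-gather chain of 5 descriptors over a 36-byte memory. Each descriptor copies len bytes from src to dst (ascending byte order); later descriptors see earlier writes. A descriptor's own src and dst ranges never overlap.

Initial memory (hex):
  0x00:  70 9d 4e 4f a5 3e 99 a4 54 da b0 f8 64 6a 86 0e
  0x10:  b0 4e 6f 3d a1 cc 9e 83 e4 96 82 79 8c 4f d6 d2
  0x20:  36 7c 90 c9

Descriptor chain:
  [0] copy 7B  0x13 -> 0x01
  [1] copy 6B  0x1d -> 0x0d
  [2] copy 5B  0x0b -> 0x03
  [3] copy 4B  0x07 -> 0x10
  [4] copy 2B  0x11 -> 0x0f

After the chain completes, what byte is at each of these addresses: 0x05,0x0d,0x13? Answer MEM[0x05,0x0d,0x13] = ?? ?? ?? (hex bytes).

#0 dst[0x01+7] := {0x3d,0xa1,0xcc,0x9e,0x83,0xe4,0x96}
#1 dst[0x0d+6] := {0x4f,0xd6,0xd2,0x36,0x7c,0x90}
#2 dst[0x03+5] := {0xf8,0x64,0x4f,0xd6,0xd2}
#3 dst[0x10+4] := {0xd2,0x54,0xda,0xb0}
#4 dst[0x0f+2] := {0x54,0xda}
query mem[0x05]=0x4f, mem[0x0d]=0x4f, mem[0x13]=0xb0

MEM[0x05,0x0d,0x13] = 4f 4f b0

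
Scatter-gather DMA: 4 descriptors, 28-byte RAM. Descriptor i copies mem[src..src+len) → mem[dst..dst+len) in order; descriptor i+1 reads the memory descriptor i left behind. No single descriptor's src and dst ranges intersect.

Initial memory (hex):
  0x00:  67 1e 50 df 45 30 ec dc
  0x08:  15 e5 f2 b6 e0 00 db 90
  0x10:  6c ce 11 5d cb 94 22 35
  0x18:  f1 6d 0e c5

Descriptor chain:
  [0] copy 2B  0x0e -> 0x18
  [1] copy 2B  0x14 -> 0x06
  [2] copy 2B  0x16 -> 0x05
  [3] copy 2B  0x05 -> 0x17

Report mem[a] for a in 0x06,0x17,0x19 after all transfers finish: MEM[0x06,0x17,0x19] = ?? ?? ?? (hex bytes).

D0: mem[0x18..0x19] <- [db 90]
D1: mem[0x06..0x07] <- [cb 94]
D2: mem[0x05..0x06] <- [22 35]
D3: mem[0x17..0x18] <- [22 35]
query mem[0x06]=0x35, mem[0x17]=0x22, mem[0x19]=0x90

MEM[0x06,0x17,0x19] = 35 22 90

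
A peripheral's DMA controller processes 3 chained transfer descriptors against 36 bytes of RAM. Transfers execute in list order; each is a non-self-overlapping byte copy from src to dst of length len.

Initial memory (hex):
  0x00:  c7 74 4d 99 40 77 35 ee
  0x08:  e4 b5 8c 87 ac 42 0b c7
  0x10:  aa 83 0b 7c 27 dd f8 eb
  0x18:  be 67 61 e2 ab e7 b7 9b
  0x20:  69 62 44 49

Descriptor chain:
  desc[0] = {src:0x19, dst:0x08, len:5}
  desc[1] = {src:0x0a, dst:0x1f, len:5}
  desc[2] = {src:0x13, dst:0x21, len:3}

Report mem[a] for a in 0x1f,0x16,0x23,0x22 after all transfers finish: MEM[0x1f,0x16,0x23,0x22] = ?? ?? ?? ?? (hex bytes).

MEM[0x1f,0x16,0x23,0x22] = e2 f8 dd 27

[0] 0x19->0x08 len=5 : 67 61 e2 ab e7
[1] 0x0a->0x1f len=5 : e2 ab e7 42 0b
[2] 0x13->0x21 len=3 : 7c 27 dd
query mem[0x1f]=0xe2, mem[0x16]=0xf8, mem[0x23]=0xdd, mem[0x22]=0x27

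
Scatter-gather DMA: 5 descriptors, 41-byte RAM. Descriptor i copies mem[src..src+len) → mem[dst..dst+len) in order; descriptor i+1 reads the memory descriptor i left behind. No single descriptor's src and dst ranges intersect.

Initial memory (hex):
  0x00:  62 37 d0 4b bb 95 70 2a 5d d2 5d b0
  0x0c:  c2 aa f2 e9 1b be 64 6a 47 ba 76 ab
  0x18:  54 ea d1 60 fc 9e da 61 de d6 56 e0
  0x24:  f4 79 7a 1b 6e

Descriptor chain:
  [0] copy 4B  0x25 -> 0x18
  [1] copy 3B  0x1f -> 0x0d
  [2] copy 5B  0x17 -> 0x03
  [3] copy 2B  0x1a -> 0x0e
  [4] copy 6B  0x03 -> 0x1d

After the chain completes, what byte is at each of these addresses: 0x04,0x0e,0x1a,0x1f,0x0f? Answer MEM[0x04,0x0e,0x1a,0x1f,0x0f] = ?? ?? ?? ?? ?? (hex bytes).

[0] 0x25->0x18 len=4 : 79 7a 1b 6e
[1] 0x1f->0x0d len=3 : 61 de d6
[2] 0x17->0x03 len=5 : ab 79 7a 1b 6e
[3] 0x1a->0x0e len=2 : 1b 6e
[4] 0x03->0x1d len=6 : ab 79 7a 1b 6e 5d
query mem[0x04]=0x79, mem[0x0e]=0x1b, mem[0x1a]=0x1b, mem[0x1f]=0x7a, mem[0x0f]=0x6e

MEM[0x04,0x0e,0x1a,0x1f,0x0f] = 79 1b 1b 7a 6e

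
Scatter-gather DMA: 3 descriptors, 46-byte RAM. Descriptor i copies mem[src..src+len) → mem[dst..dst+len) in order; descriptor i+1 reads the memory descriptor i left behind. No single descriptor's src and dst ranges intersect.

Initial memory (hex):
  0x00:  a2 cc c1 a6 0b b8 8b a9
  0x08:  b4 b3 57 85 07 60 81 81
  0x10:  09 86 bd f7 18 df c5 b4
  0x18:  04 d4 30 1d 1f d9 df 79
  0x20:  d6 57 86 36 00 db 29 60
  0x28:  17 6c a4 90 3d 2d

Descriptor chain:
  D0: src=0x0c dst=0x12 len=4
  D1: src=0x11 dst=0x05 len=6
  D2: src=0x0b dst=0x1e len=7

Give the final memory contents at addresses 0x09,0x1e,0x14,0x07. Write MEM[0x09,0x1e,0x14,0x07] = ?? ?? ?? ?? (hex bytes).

MEM[0x09,0x1e,0x14,0x07] = 81 85 81 60

[0] 0x0c->0x12 len=4 : 07 60 81 81
[1] 0x11->0x05 len=6 : 86 07 60 81 81 c5
[2] 0x0b->0x1e len=7 : 85 07 60 81 81 09 86
query mem[0x09]=0x81, mem[0x1e]=0x85, mem[0x14]=0x81, mem[0x07]=0x60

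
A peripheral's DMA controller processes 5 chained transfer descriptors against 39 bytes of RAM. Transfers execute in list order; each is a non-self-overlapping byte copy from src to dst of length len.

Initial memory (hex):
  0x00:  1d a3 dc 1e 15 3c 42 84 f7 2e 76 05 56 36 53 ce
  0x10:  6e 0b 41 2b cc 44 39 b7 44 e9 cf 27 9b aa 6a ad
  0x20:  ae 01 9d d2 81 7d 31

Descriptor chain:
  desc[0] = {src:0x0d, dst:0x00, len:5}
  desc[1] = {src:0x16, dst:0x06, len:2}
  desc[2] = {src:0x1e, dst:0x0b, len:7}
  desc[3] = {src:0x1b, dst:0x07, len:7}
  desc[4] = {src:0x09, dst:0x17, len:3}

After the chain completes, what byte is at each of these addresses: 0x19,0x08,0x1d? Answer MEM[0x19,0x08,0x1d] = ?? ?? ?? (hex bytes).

MEM[0x19,0x08,0x1d] = ad 9b aa

#0 dst[0x00+5] := {0x36,0x53,0xce,0x6e,0x0b}
#1 dst[0x06+2] := {0x39,0xb7}
#2 dst[0x0b+7] := {0x6a,0xad,0xae,0x01,0x9d,0xd2,0x81}
#3 dst[0x07+7] := {0x27,0x9b,0xaa,0x6a,0xad,0xae,0x01}
#4 dst[0x17+3] := {0xaa,0x6a,0xad}
query mem[0x19]=0xad, mem[0x08]=0x9b, mem[0x1d]=0xaa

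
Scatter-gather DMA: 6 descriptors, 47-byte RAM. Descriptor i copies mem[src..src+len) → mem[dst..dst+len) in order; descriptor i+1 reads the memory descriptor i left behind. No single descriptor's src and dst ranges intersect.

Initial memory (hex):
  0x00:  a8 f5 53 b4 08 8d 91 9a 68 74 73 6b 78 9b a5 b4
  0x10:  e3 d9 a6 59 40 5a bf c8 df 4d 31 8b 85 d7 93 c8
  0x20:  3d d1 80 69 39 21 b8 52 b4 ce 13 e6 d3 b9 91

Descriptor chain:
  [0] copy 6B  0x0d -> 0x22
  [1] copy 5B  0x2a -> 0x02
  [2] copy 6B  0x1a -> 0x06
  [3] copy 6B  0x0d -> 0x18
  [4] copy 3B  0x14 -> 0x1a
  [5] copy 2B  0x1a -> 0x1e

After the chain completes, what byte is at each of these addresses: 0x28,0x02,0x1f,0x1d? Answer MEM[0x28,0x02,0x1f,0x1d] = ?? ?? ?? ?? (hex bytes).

MEM[0x28,0x02,0x1f,0x1d] = b4 13 5a a6

[0] 0x0d->0x22 len=6 : 9b a5 b4 e3 d9 a6
[1] 0x2a->0x02 len=5 : 13 e6 d3 b9 91
[2] 0x1a->0x06 len=6 : 31 8b 85 d7 93 c8
[3] 0x0d->0x18 len=6 : 9b a5 b4 e3 d9 a6
[4] 0x14->0x1a len=3 : 40 5a bf
[5] 0x1a->0x1e len=2 : 40 5a
query mem[0x28]=0xb4, mem[0x02]=0x13, mem[0x1f]=0x5a, mem[0x1d]=0xa6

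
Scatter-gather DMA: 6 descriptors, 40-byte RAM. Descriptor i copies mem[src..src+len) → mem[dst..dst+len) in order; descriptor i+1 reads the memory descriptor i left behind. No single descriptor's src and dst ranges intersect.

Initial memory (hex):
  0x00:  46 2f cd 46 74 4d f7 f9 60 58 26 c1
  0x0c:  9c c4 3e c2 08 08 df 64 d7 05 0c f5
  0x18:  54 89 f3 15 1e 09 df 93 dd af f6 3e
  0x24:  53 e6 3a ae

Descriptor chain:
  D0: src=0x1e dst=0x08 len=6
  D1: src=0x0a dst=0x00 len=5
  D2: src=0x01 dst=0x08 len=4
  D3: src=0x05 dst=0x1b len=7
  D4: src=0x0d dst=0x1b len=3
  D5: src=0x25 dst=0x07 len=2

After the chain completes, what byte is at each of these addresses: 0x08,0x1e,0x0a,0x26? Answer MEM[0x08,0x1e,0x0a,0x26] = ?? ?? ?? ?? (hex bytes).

#0 dst[0x08+6] := {0xdf,0x93,0xdd,0xaf,0xf6,0x3e}
#1 dst[0x00+5] := {0xdd,0xaf,0xf6,0x3e,0x3e}
#2 dst[0x08+4] := {0xaf,0xf6,0x3e,0x3e}
#3 dst[0x1b+7] := {0x4d,0xf7,0xf9,0xaf,0xf6,0x3e,0x3e}
#4 dst[0x1b+3] := {0x3e,0x3e,0xc2}
#5 dst[0x07+2] := {0xe6,0x3a}
query mem[0x08]=0x3a, mem[0x1e]=0xaf, mem[0x0a]=0x3e, mem[0x26]=0x3a

MEM[0x08,0x1e,0x0a,0x26] = 3a af 3e 3a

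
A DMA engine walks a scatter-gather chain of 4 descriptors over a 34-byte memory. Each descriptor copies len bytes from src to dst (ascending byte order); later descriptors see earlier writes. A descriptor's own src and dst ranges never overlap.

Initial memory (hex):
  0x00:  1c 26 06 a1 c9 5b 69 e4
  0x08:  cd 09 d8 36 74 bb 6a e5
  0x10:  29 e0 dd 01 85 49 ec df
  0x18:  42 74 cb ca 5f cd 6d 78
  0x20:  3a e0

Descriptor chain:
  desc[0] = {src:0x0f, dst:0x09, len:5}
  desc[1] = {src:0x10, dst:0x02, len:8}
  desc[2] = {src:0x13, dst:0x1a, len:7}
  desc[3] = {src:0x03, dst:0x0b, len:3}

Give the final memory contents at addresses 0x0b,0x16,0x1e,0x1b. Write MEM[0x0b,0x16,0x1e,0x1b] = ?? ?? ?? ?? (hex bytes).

D0: mem[0x09..0x0d] <- [e5 29 e0 dd 01]
D1: mem[0x02..0x09] <- [29 e0 dd 01 85 49 ec df]
D2: mem[0x1a..0x20] <- [01 85 49 ec df 42 74]
D3: mem[0x0b..0x0d] <- [e0 dd 01]
query mem[0x0b]=0xe0, mem[0x16]=0xec, mem[0x1e]=0xdf, mem[0x1b]=0x85

MEM[0x0b,0x16,0x1e,0x1b] = e0 ec df 85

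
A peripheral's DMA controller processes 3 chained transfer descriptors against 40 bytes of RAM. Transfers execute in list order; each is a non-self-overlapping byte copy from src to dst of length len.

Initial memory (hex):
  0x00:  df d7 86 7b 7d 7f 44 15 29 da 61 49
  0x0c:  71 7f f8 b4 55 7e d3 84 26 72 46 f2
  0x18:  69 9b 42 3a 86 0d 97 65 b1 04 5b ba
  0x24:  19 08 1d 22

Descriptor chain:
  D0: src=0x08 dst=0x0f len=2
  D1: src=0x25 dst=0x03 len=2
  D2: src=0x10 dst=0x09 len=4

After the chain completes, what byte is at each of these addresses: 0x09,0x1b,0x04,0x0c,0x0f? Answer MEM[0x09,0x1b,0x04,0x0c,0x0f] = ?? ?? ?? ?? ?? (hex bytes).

MEM[0x09,0x1b,0x04,0x0c,0x0f] = da 3a 1d 84 29

D0: mem[0x0f..0x10] <- [29 da]
D1: mem[0x03..0x04] <- [08 1d]
D2: mem[0x09..0x0c] <- [da 7e d3 84]
query mem[0x09]=0xda, mem[0x1b]=0x3a, mem[0x04]=0x1d, mem[0x0c]=0x84, mem[0x0f]=0x29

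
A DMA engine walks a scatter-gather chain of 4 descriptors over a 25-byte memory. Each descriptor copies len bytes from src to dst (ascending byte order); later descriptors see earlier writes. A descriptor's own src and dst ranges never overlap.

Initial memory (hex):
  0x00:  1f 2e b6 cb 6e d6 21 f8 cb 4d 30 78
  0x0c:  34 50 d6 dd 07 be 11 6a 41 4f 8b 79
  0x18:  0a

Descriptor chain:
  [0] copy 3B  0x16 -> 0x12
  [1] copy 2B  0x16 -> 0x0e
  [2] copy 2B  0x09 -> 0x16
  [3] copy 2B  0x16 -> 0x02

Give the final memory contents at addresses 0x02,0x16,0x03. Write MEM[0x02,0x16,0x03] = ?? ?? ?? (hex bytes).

MEM[0x02,0x16,0x03] = 4d 4d 30

D0: mem[0x12..0x14] <- [8b 79 0a]
D1: mem[0x0e..0x0f] <- [8b 79]
D2: mem[0x16..0x17] <- [4d 30]
D3: mem[0x02..0x03] <- [4d 30]
query mem[0x02]=0x4d, mem[0x16]=0x4d, mem[0x03]=0x30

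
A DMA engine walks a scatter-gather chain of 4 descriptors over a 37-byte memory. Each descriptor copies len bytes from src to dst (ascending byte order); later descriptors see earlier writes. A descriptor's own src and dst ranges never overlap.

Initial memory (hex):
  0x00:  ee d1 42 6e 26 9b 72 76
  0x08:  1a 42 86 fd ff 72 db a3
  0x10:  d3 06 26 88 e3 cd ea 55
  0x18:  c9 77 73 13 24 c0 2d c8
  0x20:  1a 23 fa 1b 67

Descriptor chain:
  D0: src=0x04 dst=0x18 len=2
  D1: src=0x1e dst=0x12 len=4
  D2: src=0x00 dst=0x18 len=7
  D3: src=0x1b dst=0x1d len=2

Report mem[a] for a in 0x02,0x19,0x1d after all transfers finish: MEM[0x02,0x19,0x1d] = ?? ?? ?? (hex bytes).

MEM[0x02,0x19,0x1d] = 42 d1 6e

[0] 0x04->0x18 len=2 : 26 9b
[1] 0x1e->0x12 len=4 : 2d c8 1a 23
[2] 0x00->0x18 len=7 : ee d1 42 6e 26 9b 72
[3] 0x1b->0x1d len=2 : 6e 26
query mem[0x02]=0x42, mem[0x19]=0xd1, mem[0x1d]=0x6e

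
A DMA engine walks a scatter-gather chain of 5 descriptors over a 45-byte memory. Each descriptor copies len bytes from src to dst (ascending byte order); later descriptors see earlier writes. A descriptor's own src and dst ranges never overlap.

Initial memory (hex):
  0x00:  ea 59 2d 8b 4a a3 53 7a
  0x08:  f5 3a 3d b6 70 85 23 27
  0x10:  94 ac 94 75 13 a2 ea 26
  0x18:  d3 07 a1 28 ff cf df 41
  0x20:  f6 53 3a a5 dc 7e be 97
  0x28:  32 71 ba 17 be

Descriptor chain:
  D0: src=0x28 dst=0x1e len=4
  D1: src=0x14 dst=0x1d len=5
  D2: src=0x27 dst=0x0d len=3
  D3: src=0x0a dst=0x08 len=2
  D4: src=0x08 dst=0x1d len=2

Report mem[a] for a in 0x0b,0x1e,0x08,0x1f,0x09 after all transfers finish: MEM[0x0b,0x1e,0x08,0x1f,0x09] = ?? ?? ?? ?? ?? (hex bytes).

MEM[0x0b,0x1e,0x08,0x1f,0x09] = b6 b6 3d ea b6

#0 dst[0x1e+4] := {0x32,0x71,0xba,0x17}
#1 dst[0x1d+5] := {0x13,0xa2,0xea,0x26,0xd3}
#2 dst[0x0d+3] := {0x97,0x32,0x71}
#3 dst[0x08+2] := {0x3d,0xb6}
#4 dst[0x1d+2] := {0x3d,0xb6}
query mem[0x0b]=0xb6, mem[0x1e]=0xb6, mem[0x08]=0x3d, mem[0x1f]=0xea, mem[0x09]=0xb6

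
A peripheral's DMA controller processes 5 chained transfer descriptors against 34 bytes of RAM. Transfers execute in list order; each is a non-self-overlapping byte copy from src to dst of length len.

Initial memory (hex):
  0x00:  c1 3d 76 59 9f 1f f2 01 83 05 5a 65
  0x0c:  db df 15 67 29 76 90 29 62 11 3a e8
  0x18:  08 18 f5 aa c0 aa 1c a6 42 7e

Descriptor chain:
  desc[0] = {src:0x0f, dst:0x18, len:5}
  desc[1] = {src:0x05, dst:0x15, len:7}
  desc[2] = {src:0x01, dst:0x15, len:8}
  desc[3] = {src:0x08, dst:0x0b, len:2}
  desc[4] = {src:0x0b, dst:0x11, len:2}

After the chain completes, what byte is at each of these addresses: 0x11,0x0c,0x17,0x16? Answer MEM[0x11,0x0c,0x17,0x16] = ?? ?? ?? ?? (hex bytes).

MEM[0x11,0x0c,0x17,0x16] = 83 05 59 76

  after D0: wrote 5B at 0x18 = 6729769029
  after D1: wrote 7B at 0x15 = 1ff20183055a65
  after D2: wrote 8B at 0x15 = 3d76599f1ff20183
  after D3: wrote 2B at 0x0b = 8305
  after D4: wrote 2B at 0x11 = 8305
query mem[0x11]=0x83, mem[0x0c]=0x05, mem[0x17]=0x59, mem[0x16]=0x76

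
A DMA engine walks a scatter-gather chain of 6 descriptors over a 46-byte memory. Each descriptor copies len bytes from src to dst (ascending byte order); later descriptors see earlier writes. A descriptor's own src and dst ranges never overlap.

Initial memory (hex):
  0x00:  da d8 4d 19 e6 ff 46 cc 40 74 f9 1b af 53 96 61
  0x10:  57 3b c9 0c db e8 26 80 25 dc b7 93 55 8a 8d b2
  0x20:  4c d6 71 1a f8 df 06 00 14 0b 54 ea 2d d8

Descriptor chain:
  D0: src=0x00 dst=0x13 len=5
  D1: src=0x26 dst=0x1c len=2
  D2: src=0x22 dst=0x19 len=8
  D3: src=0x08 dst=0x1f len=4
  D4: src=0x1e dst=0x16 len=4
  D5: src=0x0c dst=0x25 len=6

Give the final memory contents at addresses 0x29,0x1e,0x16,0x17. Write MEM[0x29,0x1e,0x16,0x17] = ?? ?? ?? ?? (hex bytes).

MEM[0x29,0x1e,0x16,0x17] = 57 00 00 40

[0] 0x00->0x13 len=5 : da d8 4d 19 e6
[1] 0x26->0x1c len=2 : 06 00
[2] 0x22->0x19 len=8 : 71 1a f8 df 06 00 14 0b
[3] 0x08->0x1f len=4 : 40 74 f9 1b
[4] 0x1e->0x16 len=4 : 00 40 74 f9
[5] 0x0c->0x25 len=6 : af 53 96 61 57 3b
query mem[0x29]=0x57, mem[0x1e]=0x00, mem[0x16]=0x00, mem[0x17]=0x40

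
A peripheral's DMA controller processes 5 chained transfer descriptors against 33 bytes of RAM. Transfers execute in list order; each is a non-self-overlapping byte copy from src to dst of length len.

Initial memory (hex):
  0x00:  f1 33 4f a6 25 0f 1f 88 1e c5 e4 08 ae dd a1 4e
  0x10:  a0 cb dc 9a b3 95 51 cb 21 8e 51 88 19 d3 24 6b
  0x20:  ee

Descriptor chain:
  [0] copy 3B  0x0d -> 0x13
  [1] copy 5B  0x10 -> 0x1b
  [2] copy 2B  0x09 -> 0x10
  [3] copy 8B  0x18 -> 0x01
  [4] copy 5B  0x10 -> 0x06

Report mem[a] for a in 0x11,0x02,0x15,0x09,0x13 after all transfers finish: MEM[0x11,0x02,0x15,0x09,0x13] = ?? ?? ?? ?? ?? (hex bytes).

MEM[0x11,0x02,0x15,0x09,0x13] = e4 8e 4e dd dd

[0] 0x0d->0x13 len=3 : dd a1 4e
[1] 0x10->0x1b len=5 : a0 cb dc dd a1
[2] 0x09->0x10 len=2 : c5 e4
[3] 0x18->0x01 len=8 : 21 8e 51 a0 cb dc dd a1
[4] 0x10->0x06 len=5 : c5 e4 dc dd a1
query mem[0x11]=0xe4, mem[0x02]=0x8e, mem[0x15]=0x4e, mem[0x09]=0xdd, mem[0x13]=0xdd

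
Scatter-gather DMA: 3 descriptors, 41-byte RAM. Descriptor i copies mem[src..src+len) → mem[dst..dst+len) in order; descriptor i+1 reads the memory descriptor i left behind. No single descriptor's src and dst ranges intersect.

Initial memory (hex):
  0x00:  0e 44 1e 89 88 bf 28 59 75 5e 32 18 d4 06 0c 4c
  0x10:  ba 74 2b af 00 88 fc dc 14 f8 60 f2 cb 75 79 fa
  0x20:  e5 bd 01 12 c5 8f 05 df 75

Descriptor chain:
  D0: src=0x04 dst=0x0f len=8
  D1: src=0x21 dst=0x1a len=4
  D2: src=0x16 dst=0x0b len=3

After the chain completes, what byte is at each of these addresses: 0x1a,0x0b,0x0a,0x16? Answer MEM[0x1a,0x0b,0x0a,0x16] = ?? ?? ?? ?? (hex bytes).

#0 dst[0x0f+8] := {0x88,0xbf,0x28,0x59,0x75,0x5e,0x32,0x18}
#1 dst[0x1a+4] := {0xbd,0x01,0x12,0xc5}
#2 dst[0x0b+3] := {0x18,0xdc,0x14}
query mem[0x1a]=0xbd, mem[0x0b]=0x18, mem[0x0a]=0x32, mem[0x16]=0x18

MEM[0x1a,0x0b,0x0a,0x16] = bd 18 32 18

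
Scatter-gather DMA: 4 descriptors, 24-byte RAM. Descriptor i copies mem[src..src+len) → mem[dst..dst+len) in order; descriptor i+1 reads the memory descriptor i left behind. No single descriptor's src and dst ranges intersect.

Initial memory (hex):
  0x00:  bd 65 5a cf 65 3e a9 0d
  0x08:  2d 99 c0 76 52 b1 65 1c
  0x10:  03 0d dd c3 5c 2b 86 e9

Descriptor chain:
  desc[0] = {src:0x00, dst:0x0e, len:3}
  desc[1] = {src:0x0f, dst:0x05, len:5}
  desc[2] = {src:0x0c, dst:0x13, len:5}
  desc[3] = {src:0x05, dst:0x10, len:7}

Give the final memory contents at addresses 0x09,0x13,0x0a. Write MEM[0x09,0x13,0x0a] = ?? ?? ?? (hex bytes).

MEM[0x09,0x13,0x0a] = c3 dd c0

[0] 0x00->0x0e len=3 : bd 65 5a
[1] 0x0f->0x05 len=5 : 65 5a 0d dd c3
[2] 0x0c->0x13 len=5 : 52 b1 bd 65 5a
[3] 0x05->0x10 len=7 : 65 5a 0d dd c3 c0 76
query mem[0x09]=0xc3, mem[0x13]=0xdd, mem[0x0a]=0xc0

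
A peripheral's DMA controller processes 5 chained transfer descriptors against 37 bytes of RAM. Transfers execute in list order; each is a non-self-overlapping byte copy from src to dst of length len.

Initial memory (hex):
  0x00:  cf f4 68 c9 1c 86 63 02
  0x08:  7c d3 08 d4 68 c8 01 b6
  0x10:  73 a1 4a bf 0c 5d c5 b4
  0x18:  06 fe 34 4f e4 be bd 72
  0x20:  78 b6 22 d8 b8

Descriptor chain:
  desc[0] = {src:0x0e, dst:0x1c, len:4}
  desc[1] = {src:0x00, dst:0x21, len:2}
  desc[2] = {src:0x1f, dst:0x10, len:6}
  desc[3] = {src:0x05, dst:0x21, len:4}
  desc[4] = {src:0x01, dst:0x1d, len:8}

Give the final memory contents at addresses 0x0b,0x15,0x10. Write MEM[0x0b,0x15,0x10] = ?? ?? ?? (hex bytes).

MEM[0x0b,0x15,0x10] = d4 b8 a1

[0] 0x0e->0x1c len=4 : 01 b6 73 a1
[1] 0x00->0x21 len=2 : cf f4
[2] 0x1f->0x10 len=6 : a1 78 cf f4 d8 b8
[3] 0x05->0x21 len=4 : 86 63 02 7c
[4] 0x01->0x1d len=8 : f4 68 c9 1c 86 63 02 7c
query mem[0x0b]=0xd4, mem[0x15]=0xb8, mem[0x10]=0xa1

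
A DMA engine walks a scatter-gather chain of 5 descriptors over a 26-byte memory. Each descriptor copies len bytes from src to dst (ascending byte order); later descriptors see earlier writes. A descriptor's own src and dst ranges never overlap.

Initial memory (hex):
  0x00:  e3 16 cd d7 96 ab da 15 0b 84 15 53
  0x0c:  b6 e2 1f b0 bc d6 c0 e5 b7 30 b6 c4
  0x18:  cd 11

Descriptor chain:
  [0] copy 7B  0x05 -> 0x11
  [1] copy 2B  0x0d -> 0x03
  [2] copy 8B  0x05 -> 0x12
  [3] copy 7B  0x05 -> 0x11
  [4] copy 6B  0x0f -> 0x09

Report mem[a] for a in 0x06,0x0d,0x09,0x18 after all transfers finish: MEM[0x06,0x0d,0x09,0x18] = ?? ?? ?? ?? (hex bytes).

MEM[0x06,0x0d,0x09,0x18] = da 15 b0 53

#0 dst[0x11+7] := {0xab,0xda,0x15,0x0b,0x84,0x15,0x53}
#1 dst[0x03+2] := {0xe2,0x1f}
#2 dst[0x12+8] := {0xab,0xda,0x15,0x0b,0x84,0x15,0x53,0xb6}
#3 dst[0x11+7] := {0xab,0xda,0x15,0x0b,0x84,0x15,0x53}
#4 dst[0x09+6] := {0xb0,0xbc,0xab,0xda,0x15,0x0b}
query mem[0x06]=0xda, mem[0x0d]=0x15, mem[0x09]=0xb0, mem[0x18]=0x53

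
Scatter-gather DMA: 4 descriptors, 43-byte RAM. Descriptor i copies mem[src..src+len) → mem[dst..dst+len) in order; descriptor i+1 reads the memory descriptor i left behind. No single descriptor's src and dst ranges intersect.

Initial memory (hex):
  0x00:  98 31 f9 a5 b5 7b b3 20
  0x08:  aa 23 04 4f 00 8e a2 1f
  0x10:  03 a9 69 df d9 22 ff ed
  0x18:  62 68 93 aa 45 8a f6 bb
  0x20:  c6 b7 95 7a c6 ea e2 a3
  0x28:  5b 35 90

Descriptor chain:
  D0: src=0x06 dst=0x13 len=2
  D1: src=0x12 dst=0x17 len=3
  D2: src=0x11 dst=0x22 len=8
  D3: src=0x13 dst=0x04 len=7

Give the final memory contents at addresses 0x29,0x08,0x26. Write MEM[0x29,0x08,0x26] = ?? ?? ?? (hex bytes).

[0] 0x06->0x13 len=2 : b3 20
[1] 0x12->0x17 len=3 : 69 b3 20
[2] 0x11->0x22 len=8 : a9 69 b3 20 22 ff 69 b3
[3] 0x13->0x04 len=7 : b3 20 22 ff 69 b3 20
query mem[0x29]=0xb3, mem[0x08]=0x69, mem[0x26]=0x22

MEM[0x29,0x08,0x26] = b3 69 22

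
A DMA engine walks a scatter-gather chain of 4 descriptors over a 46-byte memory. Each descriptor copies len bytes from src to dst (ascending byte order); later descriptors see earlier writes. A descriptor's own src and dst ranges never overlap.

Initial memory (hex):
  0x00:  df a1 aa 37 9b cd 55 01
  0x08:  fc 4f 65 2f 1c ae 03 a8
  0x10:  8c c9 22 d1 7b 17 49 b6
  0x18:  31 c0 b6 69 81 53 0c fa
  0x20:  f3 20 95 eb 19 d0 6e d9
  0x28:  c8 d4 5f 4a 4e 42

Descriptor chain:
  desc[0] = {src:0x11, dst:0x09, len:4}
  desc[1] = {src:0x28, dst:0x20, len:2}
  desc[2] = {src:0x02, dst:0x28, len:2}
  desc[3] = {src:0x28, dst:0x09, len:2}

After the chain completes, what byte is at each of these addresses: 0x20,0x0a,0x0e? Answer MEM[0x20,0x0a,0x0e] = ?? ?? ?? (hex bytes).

  after D0: wrote 4B at 0x09 = c922d17b
  after D1: wrote 2B at 0x20 = c8d4
  after D2: wrote 2B at 0x28 = aa37
  after D3: wrote 2B at 0x09 = aa37
query mem[0x20]=0xc8, mem[0x0a]=0x37, mem[0x0e]=0x03

MEM[0x20,0x0a,0x0e] = c8 37 03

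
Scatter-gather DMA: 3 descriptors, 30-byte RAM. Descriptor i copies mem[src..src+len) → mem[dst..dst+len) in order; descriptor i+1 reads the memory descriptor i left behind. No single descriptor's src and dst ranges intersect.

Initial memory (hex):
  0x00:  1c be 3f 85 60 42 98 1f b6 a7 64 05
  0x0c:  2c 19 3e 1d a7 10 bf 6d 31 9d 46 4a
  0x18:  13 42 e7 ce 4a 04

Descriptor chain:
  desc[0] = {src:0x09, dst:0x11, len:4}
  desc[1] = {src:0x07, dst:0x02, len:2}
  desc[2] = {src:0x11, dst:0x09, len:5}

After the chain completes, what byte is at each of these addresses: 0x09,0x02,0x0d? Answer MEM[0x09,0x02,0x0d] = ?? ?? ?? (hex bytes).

[0] 0x09->0x11 len=4 : a7 64 05 2c
[1] 0x07->0x02 len=2 : 1f b6
[2] 0x11->0x09 len=5 : a7 64 05 2c 9d
query mem[0x09]=0xa7, mem[0x02]=0x1f, mem[0x0d]=0x9d

MEM[0x09,0x02,0x0d] = a7 1f 9d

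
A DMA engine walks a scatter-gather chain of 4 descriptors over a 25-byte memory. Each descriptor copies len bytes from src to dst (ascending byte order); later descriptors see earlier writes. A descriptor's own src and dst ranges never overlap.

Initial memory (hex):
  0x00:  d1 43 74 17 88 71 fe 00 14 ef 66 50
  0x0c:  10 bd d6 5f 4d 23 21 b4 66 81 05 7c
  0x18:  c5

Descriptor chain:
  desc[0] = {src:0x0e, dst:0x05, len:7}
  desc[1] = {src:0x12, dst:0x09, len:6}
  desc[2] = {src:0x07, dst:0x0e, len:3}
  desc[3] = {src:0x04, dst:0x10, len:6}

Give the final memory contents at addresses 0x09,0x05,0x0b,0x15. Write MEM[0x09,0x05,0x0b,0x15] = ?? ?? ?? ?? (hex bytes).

  after D0: wrote 7B at 0x05 = d65f4d2321b466
  after D1: wrote 6B at 0x09 = 21b46681057c
  after D2: wrote 3B at 0x0e = 4d2321
  after D3: wrote 6B at 0x10 = 88d65f4d2321
query mem[0x09]=0x21, mem[0x05]=0xd6, mem[0x0b]=0x66, mem[0x15]=0x21

MEM[0x09,0x05,0x0b,0x15] = 21 d6 66 21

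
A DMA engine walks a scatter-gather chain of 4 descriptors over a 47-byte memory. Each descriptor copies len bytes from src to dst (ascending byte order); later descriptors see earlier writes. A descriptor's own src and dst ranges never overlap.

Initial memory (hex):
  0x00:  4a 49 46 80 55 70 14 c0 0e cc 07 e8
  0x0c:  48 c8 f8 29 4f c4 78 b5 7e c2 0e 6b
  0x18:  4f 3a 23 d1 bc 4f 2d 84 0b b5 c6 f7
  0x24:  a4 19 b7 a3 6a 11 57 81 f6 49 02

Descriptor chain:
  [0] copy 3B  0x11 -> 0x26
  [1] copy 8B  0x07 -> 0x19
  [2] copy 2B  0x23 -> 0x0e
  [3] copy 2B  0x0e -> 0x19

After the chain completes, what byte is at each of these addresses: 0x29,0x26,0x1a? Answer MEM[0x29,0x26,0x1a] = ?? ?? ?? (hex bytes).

  after D0: wrote 3B at 0x26 = c478b5
  after D1: wrote 8B at 0x19 = c00ecc07e848c8f8
  after D2: wrote 2B at 0x0e = f7a4
  after D3: wrote 2B at 0x19 = f7a4
query mem[0x29]=0x11, mem[0x26]=0xc4, mem[0x1a]=0xa4

MEM[0x29,0x26,0x1a] = 11 c4 a4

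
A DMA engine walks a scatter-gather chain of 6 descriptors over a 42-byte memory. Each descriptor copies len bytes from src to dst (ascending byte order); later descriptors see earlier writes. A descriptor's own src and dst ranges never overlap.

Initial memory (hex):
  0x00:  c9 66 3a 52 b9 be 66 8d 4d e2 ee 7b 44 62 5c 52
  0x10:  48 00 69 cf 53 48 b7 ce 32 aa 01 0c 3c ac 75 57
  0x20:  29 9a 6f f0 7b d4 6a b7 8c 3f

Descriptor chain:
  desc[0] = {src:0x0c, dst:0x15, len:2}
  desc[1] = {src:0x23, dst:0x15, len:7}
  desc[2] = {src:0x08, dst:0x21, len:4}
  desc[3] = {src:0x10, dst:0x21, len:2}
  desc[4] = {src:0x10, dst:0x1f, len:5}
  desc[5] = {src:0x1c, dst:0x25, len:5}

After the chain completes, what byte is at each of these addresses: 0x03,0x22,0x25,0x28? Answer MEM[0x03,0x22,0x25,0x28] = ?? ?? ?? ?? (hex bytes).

MEM[0x03,0x22,0x25,0x28] = 52 cf 3c 48

#0 dst[0x15+2] := {0x44,0x62}
#1 dst[0x15+7] := {0xf0,0x7b,0xd4,0x6a,0xb7,0x8c,0x3f}
#2 dst[0x21+4] := {0x4d,0xe2,0xee,0x7b}
#3 dst[0x21+2] := {0x48,0x00}
#4 dst[0x1f+5] := {0x48,0x00,0x69,0xcf,0x53}
#5 dst[0x25+5] := {0x3c,0xac,0x75,0x48,0x00}
query mem[0x03]=0x52, mem[0x22]=0xcf, mem[0x25]=0x3c, mem[0x28]=0x48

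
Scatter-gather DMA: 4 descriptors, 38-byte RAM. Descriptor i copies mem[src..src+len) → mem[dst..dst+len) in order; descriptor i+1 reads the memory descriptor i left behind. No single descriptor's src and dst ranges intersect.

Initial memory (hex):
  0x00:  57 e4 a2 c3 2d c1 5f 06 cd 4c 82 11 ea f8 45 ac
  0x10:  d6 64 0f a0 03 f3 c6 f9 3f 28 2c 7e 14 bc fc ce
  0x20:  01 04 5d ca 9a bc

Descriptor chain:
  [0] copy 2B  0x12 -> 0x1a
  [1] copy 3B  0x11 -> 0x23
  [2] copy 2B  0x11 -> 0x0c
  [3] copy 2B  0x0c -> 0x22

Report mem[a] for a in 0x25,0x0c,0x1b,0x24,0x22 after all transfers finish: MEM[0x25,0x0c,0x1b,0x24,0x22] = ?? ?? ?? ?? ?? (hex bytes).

MEM[0x25,0x0c,0x1b,0x24,0x22] = a0 64 a0 0f 64

D0: mem[0x1a..0x1b] <- [0f a0]
D1: mem[0x23..0x25] <- [64 0f a0]
D2: mem[0x0c..0x0d] <- [64 0f]
D3: mem[0x22..0x23] <- [64 0f]
query mem[0x25]=0xa0, mem[0x0c]=0x64, mem[0x1b]=0xa0, mem[0x24]=0x0f, mem[0x22]=0x64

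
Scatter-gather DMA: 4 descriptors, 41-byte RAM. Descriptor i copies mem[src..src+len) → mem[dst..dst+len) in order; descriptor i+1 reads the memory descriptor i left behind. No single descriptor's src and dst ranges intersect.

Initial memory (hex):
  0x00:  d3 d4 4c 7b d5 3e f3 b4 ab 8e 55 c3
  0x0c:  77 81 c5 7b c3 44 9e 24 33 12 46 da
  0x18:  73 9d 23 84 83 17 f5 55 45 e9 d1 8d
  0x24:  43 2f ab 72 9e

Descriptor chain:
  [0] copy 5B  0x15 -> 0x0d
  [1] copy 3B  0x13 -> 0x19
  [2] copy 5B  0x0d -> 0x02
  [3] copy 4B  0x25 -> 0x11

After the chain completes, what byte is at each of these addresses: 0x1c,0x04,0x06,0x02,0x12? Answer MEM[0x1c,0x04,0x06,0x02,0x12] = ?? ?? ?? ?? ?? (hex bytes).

  after D0: wrote 5B at 0x0d = 1246da739d
  after D1: wrote 3B at 0x19 = 243312
  after D2: wrote 5B at 0x02 = 1246da739d
  after D3: wrote 4B at 0x11 = 2fab729e
query mem[0x1c]=0x83, mem[0x04]=0xda, mem[0x06]=0x9d, mem[0x02]=0x12, mem[0x12]=0xab

MEM[0x1c,0x04,0x06,0x02,0x12] = 83 da 9d 12 ab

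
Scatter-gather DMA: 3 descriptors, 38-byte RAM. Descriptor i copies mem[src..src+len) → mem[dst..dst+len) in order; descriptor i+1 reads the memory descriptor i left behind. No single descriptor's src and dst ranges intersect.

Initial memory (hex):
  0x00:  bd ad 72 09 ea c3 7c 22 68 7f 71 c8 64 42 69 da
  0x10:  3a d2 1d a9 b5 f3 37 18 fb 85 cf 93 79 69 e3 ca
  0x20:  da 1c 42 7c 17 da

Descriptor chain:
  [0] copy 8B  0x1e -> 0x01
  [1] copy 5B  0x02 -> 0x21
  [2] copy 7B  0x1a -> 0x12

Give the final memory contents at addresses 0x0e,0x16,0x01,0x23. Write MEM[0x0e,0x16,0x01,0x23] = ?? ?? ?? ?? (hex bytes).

  after D0: wrote 8B at 0x01 = e3cada1c427c17da
  after D1: wrote 5B at 0x21 = cada1c427c
  after D2: wrote 7B at 0x12 = cf937969e3cada
query mem[0x0e]=0x69, mem[0x16]=0xe3, mem[0x01]=0xe3, mem[0x23]=0x1c

MEM[0x0e,0x16,0x01,0x23] = 69 e3 e3 1c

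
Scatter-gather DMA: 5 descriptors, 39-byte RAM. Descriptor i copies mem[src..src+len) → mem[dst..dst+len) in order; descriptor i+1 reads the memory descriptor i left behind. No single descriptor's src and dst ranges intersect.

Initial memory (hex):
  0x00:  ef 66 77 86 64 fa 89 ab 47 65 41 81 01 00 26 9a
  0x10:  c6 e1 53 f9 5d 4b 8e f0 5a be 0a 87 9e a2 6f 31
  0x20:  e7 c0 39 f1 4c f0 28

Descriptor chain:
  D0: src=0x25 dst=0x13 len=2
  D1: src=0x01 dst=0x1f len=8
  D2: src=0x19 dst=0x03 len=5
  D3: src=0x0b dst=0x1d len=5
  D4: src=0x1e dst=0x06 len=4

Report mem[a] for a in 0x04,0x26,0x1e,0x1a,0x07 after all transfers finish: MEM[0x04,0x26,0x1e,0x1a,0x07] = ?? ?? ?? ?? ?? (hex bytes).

#0 dst[0x13+2] := {0xf0,0x28}
#1 dst[0x1f+8] := {0x66,0x77,0x86,0x64,0xfa,0x89,0xab,0x47}
#2 dst[0x03+5] := {0xbe,0x0a,0x87,0x9e,0xa2}
#3 dst[0x1d+5] := {0x81,0x01,0x00,0x26,0x9a}
#4 dst[0x06+4] := {0x01,0x00,0x26,0x9a}
query mem[0x04]=0x0a, mem[0x26]=0x47, mem[0x1e]=0x01, mem[0x1a]=0x0a, mem[0x07]=0x00

MEM[0x04,0x26,0x1e,0x1a,0x07] = 0a 47 01 0a 00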